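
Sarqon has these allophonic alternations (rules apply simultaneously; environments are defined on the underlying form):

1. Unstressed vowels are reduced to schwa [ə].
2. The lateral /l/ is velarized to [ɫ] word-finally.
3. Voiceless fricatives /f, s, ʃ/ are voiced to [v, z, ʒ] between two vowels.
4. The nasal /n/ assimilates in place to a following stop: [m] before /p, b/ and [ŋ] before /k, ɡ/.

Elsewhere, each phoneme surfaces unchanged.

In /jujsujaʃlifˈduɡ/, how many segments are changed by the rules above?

4

Segments that undergo a rule: /u/ → [ə] (rule 1); /u/ → [ə] (rule 1); /a/ → [ə] (rule 1); /i/ → [ə] (rule 1).
All other segments surface unchanged.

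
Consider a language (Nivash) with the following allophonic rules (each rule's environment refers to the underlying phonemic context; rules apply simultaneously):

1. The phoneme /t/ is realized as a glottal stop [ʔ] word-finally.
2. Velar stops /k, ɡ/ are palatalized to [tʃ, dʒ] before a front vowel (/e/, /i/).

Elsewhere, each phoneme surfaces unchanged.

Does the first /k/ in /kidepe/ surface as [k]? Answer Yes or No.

/k/ — word-initial, before a front vowel — surfaces as [tʃ] (rule 2).
The actual realization is [tʃ], not [k].

No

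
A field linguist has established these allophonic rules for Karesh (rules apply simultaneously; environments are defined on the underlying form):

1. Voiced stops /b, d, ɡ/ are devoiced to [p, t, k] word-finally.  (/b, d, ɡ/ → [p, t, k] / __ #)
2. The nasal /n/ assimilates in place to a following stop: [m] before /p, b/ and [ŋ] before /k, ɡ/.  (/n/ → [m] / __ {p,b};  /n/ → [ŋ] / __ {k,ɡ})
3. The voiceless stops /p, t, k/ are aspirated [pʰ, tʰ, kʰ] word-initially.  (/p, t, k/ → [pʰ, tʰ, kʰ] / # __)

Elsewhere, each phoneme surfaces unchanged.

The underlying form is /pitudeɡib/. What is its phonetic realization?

[pʰitudeɡip]

/p/ (word-initial) occurs word-initially → [pʰ] by rule 3.
/i/ stays [i].
/t/ (between /i/ and /u/) fails the environment for rule 3, so it stays [t].
/u/ (between /t/ and /d/) is unaffected → [u].
/d/ — between /u/ and /e/; rule 1 does not apply here → [d].
/e/ — not in any rule's target class → [e].
/ɡ/ (between /e/ and /i/): rule 1 targets it, but not word-finally → unchanged [ɡ].
/i/ (between /ɡ/ and /b/): no rule targets it → [i].
Rule 1 applies to /b/ (word-final: word-finally) → [p].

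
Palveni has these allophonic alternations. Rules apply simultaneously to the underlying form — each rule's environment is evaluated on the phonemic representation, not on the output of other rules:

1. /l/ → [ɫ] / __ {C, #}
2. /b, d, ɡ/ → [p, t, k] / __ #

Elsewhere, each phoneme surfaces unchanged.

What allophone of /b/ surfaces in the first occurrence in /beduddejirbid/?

/b/ (word-initial) fails the environment for rule 2, so it stays [b].

[b]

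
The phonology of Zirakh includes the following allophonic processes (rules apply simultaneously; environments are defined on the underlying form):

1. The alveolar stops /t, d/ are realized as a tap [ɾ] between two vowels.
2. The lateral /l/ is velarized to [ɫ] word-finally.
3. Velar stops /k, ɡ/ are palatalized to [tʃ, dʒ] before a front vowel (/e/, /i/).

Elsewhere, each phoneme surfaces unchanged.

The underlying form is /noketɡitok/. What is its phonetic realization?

[notʃetdʒiɾok]

/n/ (word-initial) is unaffected → [n].
/o/ — not in any rule's target class → [o].
/k/ — between /o/ and /e/, before a front vowel — surfaces as [tʃ] (rule 3).
/e/ (between /k/ and /t/) is unaffected → [e].
/t/ — between /e/ and /ɡ/; rule 1 does not apply here → [t].
/ɡ/ — between /t/ and /i/, before a front vowel — surfaces as [dʒ] (rule 3).
/i/ stays [i].
/t/ (between /i/ and /o/) occurs between two vowels → [ɾ] by rule 1.
/o/ (between /t/ and /k/): no rule targets it → [o].
/k/ (word-final) fails the environment for rule 3, so it stays [k].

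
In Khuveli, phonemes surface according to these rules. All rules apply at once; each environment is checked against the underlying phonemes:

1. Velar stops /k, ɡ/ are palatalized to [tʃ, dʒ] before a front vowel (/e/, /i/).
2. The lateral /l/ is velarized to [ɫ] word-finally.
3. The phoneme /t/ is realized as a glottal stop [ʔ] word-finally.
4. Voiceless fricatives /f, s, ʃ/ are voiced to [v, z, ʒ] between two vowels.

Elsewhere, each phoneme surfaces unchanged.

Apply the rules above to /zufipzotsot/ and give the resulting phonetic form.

/z/ (word-initial) is unaffected → [z].
/u/ (between /z/ and /f/) is unaffected → [u].
Rule 4 applies to /f/ (between /u/ and /i/: between two vowels) → [v].
/i/ (between /f/ and /p/): no rule targets it → [i].
/p/ (between /i/ and /z/): no rule targets it → [p].
/z/ (between /p/ and /o/): no rule targets it → [z].
/o/ — not in any rule's target class → [o].
/t/ (between /o/ and /s/) fails the environment for rule 3, so it stays [t].
/s/ (between /t/ and /o/) is in the target of rule 4 but the environment (between two vowels) is not met → [s].
/o/ (between /s/ and /t/): no rule targets it → [o].
Rule 3 applies to /t/ (word-final: word-finally) → [ʔ].

[zuvipzotsoʔ]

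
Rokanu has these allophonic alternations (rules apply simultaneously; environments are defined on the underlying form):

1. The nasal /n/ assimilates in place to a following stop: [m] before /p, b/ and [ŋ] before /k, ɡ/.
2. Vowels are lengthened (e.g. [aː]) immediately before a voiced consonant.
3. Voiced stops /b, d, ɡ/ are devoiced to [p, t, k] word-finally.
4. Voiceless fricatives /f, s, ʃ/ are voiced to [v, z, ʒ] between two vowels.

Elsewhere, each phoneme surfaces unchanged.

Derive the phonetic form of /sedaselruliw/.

/s/ — word-initial; rule 4 does not apply here → [s].
Rule 2 applies to /e/ (between /s/ and /d/: before a voiced consonant) → [eː].
/d/ (between /e/ and /a/) is in the target of rule 3 but the environment (word-finally) is not met → [d].
/a/ — between /d/ and /s/; rule 2 does not apply here → [a].
/s/ (between /a/ and /e/) occurs between two vowels → [z] by rule 4.
Rule 2 applies to /e/ (between /s/ and /l/: before a voiced consonant) → [eː].
/l/ stays [l].
/r/ (between /l/ and /u/) is unaffected → [r].
/u/ — between /r/ and /l/, before a voiced consonant — surfaces as [uː] (rule 2).
/l/ (between /u/ and /i/): no rule targets it → [l].
/i/ — between /l/ and /w/, before a voiced consonant — surfaces as [iː] (rule 2).
/w/ (word-final): no rule targets it → [w].

[seːdazeːlruːliːw]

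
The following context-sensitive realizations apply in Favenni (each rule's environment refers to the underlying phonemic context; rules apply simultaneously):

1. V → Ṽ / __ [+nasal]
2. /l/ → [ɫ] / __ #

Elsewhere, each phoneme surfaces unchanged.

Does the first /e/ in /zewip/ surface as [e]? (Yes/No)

/e/ — between /z/ and /w/; rule 1 does not apply here → [e].
The actual realization is [e], which matches [e].

Yes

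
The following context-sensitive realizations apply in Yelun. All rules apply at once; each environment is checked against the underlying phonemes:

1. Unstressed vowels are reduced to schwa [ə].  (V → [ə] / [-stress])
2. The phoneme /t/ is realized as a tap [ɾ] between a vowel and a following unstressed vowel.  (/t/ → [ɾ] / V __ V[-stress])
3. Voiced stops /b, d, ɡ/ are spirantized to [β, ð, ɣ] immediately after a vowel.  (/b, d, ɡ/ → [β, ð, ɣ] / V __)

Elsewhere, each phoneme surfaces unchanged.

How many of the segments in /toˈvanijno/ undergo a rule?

3

Segments that undergo a rule: /o/ → [ə] (rule 1); /i/ → [ə] (rule 1); /o/ → [ə] (rule 1).
All other segments surface unchanged.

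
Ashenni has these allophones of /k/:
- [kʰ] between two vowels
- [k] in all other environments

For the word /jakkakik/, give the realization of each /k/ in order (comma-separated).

[k], [k], [kʰ], [k]

Occurrence 1 (position 3): no conditioning environment matches → elsewhere allophone [k].
Occurrence 2 (position 4): no conditioning environment matches → elsewhere allophone [k].
Occurrence 3 (position 6): between two vowels → [kʰ].
Occurrence 4 (position 8): no conditioning environment matches → elsewhere allophone [k].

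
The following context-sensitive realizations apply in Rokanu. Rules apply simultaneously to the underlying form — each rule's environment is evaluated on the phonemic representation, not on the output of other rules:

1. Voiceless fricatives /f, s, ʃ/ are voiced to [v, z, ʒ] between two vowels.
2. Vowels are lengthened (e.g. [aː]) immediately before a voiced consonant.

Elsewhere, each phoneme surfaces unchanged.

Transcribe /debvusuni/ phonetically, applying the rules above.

/d/ (word-initial): no rule targets it → [d].
/e/ (between /d/ and /b/) occurs before a voiced consonant → [eː] by rule 2.
/b/ (between /e/ and /v/): no rule targets it → [b].
/v/ (between /b/ and /u/) is unaffected → [v].
/u/ (between /v/ and /s/) is in the target of rule 2 but the environment (before a voiced consonant) is not met → [u].
/s/ (between /u/ and /u/): between two vowels, so rule 1 applies → [z].
/u/ — between /s/ and /n/, before a voiced consonant — surfaces as [uː] (rule 2).
/n/ (between /u/ and /i/) is unaffected → [n].
/i/ (word-final): rule 2 targets it, but not before a voiced consonant → unchanged [i].

[deːbvuzuːni]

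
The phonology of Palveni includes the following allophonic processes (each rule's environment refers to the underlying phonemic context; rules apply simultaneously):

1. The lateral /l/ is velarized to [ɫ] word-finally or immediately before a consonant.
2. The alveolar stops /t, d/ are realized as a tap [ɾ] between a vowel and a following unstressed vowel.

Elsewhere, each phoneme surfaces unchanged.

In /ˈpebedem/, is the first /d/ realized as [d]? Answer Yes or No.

No

/d/ — between /e/ and /e/, between a vowel and a following unstressed vowel — surfaces as [ɾ] (rule 2).
The actual realization is [ɾ], not [d].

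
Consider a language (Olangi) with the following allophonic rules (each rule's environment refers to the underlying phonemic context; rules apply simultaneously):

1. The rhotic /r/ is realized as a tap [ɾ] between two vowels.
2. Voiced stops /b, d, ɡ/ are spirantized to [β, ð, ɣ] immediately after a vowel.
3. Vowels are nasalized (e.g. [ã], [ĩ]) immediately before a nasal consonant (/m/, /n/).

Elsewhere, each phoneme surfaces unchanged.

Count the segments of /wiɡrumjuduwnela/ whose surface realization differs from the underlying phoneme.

3

Segments that undergo a rule: /ɡ/ → [ɣ] (rule 2); /u/ → [ũ] (rule 3); /d/ → [ð] (rule 2).
All other segments surface unchanged.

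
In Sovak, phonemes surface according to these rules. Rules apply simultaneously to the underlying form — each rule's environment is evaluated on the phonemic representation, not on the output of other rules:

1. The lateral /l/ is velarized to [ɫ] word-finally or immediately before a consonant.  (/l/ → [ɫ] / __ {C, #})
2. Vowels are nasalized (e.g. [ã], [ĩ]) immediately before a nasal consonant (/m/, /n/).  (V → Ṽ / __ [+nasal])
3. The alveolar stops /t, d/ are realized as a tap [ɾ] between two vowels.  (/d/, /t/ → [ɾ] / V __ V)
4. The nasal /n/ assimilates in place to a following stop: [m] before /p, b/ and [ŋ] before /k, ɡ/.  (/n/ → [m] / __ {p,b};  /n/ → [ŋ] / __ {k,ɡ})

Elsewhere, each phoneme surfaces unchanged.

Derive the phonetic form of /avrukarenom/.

/a/ (word-initial) fails the environment for rule 2, so it stays [a].
/v/ stays [v].
/r/ (between /v/ and /u/): no rule targets it → [r].
/u/ (between /r/ and /k/): rule 2 targets it, but not before a nasal consonant → unchanged [u].
/k/ — not in any rule's target class → [k].
/a/ (between /k/ and /r/) is in the target of rule 2 but the environment (before a nasal consonant) is not met → [a].
/r/ stays [r].
Rule 2 applies to /e/ (between /r/ and /n/: before a nasal consonant) → [ẽ].
/n/ (between /e/ and /o/) fails the environment for rule 4, so it stays [n].
Rule 2 applies to /o/ (between /n/ and /m/: before a nasal consonant) → [õ].
/m/ — not in any rule's target class → [m].

[avrukarẽnõm]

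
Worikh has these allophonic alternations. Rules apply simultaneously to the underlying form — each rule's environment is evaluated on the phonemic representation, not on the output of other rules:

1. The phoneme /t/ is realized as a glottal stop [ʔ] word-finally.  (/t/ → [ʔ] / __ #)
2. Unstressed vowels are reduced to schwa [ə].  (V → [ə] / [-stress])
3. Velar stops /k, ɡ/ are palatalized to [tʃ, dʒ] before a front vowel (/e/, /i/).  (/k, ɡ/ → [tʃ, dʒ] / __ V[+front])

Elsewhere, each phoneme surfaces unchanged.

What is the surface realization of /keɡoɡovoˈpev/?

[tʃəɡəɡəvəˈpev]

/k/ (word-initial) occurs before a front vowel → [tʃ] by rule 3.
/e/ (between /k/ and /ɡ/): in an unstressed syllable, so rule 2 applies → [ə].
/ɡ/ (between /e/ and /o/): rule 3 targets it, but not before a front vowel → unchanged [ɡ].
/o/ — between /ɡ/ and /ɡ/, in an unstressed syllable — surfaces as [ə] (rule 2).
/ɡ/ — between /o/ and /o/; rule 3 does not apply here → [ɡ].
/o/ (between /ɡ/ and /v/): in an unstressed syllable, so rule 2 applies → [ə].
/v/ (between /o/ and /o/): no rule targets it → [v].
/o/ meets the environment for rule 2 (in an unstressed syllable) → [ə].
/p/ stays [p].
/e/ (between /p/ and /v/) is in the target of rule 2 but the environment (in an unstressed syllable) is not met → [e].
/v/ stays [v].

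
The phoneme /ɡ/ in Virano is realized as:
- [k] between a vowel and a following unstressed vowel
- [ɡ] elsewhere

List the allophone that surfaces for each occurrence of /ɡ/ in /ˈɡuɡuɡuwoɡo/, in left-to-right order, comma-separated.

Occurrence 1 (position 1): no conditioning environment matches → elsewhere allophone [ɡ].
Occurrence 2 (position 3): between a vowel and a following unstressed vowel → [k].
Occurrence 3 (position 5): between a vowel and a following unstressed vowel → [k].
Occurrence 4 (position 9): between a vowel and a following unstressed vowel → [k].

[ɡ], [k], [k], [k]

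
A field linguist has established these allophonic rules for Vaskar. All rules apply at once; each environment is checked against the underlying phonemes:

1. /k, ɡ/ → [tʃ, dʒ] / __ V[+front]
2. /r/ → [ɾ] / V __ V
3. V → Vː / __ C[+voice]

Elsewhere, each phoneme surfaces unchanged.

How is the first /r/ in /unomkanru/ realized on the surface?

/r/ (between /n/ and /u/) is in the target of rule 2 but the environment (between two vowels) is not met → [r].

[r]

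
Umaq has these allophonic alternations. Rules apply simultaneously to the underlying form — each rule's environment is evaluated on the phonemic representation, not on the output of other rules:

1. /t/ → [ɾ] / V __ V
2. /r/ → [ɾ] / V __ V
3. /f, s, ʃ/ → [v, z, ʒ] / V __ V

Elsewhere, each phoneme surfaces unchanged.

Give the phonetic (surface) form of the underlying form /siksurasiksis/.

[siksuɾaziksis]

/s/ (word-initial): rule 3 targets it, but not between two vowels → unchanged [s].
/i/ — not in any rule's target class → [i].
/k/ (between /i/ and /s/): no rule targets it → [k].
/s/ (between /k/ and /u/) fails the environment for rule 3, so it stays [s].
/u/ (between /s/ and /r/) is unaffected → [u].
/r/ meets the environment for rule 2 (between two vowels) → [ɾ].
/a/ stays [a].
/s/ — between /a/ and /i/, between two vowels — surfaces as [z] (rule 3).
/i/ stays [i].
/k/ (between /i/ and /s/): no rule targets it → [k].
/s/ (between /k/ and /i/) fails the environment for rule 3, so it stays [s].
/i/ (between /s/ and /s/) is unaffected → [i].
/s/ (word-final) is in the target of rule 3 but the environment (between two vowels) is not met → [s].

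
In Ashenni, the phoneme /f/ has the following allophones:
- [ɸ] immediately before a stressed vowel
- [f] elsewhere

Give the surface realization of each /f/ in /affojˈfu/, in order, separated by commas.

[f], [f], [ɸ]

Occurrence 1 (position 2): no conditioning environment matches → elsewhere allophone [f].
Occurrence 2 (position 3): no conditioning environment matches → elsewhere allophone [f].
Occurrence 3 (position 6): immediately before a stressed vowel → [ɸ].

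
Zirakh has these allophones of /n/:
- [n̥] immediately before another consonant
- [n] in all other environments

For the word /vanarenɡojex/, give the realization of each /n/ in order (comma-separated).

Occurrence 1 (position 3): no conditioning environment matches → elsewhere allophone [n].
Occurrence 2 (position 7): immediately before another consonant → [n̥].

[n], [n̥]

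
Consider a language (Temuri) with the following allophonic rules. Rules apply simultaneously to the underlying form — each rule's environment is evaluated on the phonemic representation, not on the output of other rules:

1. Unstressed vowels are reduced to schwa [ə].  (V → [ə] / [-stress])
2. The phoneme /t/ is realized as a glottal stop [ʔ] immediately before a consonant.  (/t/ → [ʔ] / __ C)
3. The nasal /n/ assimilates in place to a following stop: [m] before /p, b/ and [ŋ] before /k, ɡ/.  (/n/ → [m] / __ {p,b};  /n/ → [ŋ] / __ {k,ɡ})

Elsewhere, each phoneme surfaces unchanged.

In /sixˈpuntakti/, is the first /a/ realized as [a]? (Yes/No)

No

/a/ — between /t/ and /k/, in an unstressed syllable — surfaces as [ə] (rule 1).
The actual realization is [ə], not [a].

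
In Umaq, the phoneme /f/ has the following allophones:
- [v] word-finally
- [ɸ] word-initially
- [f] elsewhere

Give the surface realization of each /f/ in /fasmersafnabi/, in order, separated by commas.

[ɸ], [f]

Occurrence 1 (position 1): word-initially → [ɸ].
Occurrence 2 (position 9): no conditioning environment matches → elsewhere allophone [f].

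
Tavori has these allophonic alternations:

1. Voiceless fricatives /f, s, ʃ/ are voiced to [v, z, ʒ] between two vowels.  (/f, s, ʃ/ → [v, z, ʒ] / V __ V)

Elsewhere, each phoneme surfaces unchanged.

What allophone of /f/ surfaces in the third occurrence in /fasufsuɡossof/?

[f]

/f/ (word-final) fails the environment for rule 1, so it stays [f].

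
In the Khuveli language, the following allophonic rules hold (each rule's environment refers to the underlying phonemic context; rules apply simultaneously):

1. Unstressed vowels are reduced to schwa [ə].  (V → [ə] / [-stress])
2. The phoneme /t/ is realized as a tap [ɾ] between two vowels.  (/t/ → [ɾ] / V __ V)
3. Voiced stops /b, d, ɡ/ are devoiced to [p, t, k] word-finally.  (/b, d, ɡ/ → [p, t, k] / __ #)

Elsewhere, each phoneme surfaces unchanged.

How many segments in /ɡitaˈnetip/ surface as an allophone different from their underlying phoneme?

Segments that undergo a rule: /i/ → [ə] (rule 1); /t/ → [ɾ] (rule 2); /a/ → [ə] (rule 1); /t/ → [ɾ] (rule 2); /i/ → [ə] (rule 1).
All other segments surface unchanged.

5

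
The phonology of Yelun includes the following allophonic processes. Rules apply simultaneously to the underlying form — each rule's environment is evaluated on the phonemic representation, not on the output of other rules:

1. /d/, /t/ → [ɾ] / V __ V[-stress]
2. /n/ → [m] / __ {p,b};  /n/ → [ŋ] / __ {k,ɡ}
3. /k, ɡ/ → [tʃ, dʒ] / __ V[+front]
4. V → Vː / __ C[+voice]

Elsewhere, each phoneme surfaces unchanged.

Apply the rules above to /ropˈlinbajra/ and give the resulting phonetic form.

/r/ (word-initial) is unaffected → [r].
/o/ (between /r/ and /p/) is in the target of rule 4 but the environment (before a voiced consonant) is not met → [o].
/p/ (between /o/ and /l/): no rule targets it → [p].
/l/ (between /p/ and /i/) is unaffected → [l].
/i/ (between /l/ and /n/): before a voiced consonant, so rule 4 applies → [iː].
/n/ — between /i/ and /b/, before a labial or velar stop — surfaces as [m] (rule 2).
/b/ stays [b].
/a/ meets the environment for rule 4 (before a voiced consonant) → [aː].
/j/ (between /a/ and /r/): no rule targets it → [j].
/r/ (between /j/ and /a/): no rule targets it → [r].
/a/ — word-final; rule 4 does not apply here → [a].

[ropˈliːmbaːjra]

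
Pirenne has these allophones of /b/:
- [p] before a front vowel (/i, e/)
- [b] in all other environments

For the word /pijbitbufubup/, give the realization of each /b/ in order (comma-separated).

[p], [b], [b]

Occurrence 1 (position 4): before a front vowel (/i, e/) → [p].
Occurrence 2 (position 7): no conditioning environment matches → elsewhere allophone [b].
Occurrence 3 (position 11): no conditioning environment matches → elsewhere allophone [b].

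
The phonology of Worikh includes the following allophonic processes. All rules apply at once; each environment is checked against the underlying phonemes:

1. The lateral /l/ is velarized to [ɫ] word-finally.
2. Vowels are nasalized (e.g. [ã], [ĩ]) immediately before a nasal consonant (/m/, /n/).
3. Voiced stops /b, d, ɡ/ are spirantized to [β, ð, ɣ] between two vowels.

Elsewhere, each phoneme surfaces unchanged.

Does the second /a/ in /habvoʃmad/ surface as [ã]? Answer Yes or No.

No

/a/ (between /m/ and /d/): rule 2 targets it, but not before a nasal consonant → unchanged [a].
The actual realization is [a], not [ã].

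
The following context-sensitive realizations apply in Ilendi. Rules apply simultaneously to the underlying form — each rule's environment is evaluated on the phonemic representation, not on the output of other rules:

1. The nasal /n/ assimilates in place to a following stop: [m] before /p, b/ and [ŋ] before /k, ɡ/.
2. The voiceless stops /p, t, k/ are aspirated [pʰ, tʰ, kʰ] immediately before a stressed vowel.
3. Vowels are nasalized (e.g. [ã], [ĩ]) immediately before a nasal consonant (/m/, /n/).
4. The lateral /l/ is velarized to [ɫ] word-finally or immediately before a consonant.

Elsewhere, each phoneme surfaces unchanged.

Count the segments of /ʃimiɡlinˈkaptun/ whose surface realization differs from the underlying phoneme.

5

Segments that undergo a rule: /i/ → [ĩ] (rule 3); /i/ → [ĩ] (rule 3); /n/ → [ŋ] (rule 1); /k/ → [kʰ] (rule 2); /u/ → [ũ] (rule 3).
All other segments surface unchanged.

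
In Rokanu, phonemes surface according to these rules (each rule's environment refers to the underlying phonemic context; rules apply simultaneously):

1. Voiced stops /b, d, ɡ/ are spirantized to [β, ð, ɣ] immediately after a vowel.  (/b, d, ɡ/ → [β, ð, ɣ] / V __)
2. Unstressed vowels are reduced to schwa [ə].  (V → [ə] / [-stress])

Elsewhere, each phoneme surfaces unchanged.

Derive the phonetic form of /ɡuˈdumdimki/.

[ɡəˈðumdəmkə]

/ɡ/ — word-initial; rule 1 does not apply here → [ɡ].
/u/ (between /ɡ/ and /d/) occurs in an unstressed syllable → [ə] by rule 2.
Rule 1 applies to /d/ (between /u/ and /u/: immediately after a vowel) → [ð].
/u/ — between /d/ and /m/; rule 2 does not apply here → [u].
/d/ (between /m/ and /i/) is in the target of rule 1 but the environment (immediately after a vowel) is not met → [d].
/i/ — between /d/ and /m/, in an unstressed syllable — surfaces as [ə] (rule 2).
Rule 2 applies to /i/ (word-final: in an unstressed syllable) → [ə].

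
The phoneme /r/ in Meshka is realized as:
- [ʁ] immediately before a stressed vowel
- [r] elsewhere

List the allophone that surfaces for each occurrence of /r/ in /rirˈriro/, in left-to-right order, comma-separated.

[r], [r], [ʁ], [r]

Occurrence 1 (position 1): no conditioning environment matches → elsewhere allophone [r].
Occurrence 2 (position 3): no conditioning environment matches → elsewhere allophone [r].
Occurrence 3 (position 4): immediately before a stressed vowel → [ʁ].
Occurrence 4 (position 6): no conditioning environment matches → elsewhere allophone [r].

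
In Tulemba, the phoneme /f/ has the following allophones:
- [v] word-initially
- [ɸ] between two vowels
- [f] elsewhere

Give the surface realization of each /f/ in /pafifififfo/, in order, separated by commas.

[ɸ], [ɸ], [ɸ], [f], [f]

Occurrence 1 (position 3): between two vowels → [ɸ].
Occurrence 2 (position 5): between two vowels → [ɸ].
Occurrence 3 (position 7): between two vowels → [ɸ].
Occurrence 4 (position 9): no conditioning environment matches → elsewhere allophone [f].
Occurrence 5 (position 10): no conditioning environment matches → elsewhere allophone [f].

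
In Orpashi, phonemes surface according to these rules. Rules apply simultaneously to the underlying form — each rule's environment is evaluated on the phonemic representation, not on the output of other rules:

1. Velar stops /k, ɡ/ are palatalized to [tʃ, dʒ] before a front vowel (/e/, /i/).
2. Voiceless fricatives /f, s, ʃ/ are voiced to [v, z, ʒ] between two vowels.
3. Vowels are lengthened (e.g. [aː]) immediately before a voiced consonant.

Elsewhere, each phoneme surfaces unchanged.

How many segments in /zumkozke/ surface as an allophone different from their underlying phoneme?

Segments that undergo a rule: /u/ → [uː] (rule 3); /o/ → [oː] (rule 3); /k/ → [tʃ] (rule 1).
All other segments surface unchanged.

3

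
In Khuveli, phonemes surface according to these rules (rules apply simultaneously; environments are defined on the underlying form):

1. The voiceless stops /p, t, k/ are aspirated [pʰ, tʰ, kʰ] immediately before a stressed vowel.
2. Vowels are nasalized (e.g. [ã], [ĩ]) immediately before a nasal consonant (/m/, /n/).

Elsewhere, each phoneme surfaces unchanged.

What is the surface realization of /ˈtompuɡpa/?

[ˈtʰõmpuɡpa]

/t/ — word-initial, immediately before a stressed vowel — surfaces as [tʰ] (rule 1).
/o/ (between /t/ and /m/) occurs before a nasal consonant → [õ] by rule 2.
/m/ stays [m].
/p/ — between /m/ and /u/; rule 1 does not apply here → [p].
/u/ (between /p/ and /ɡ/): rule 2 targets it, but not before a nasal consonant → unchanged [u].
/ɡ/ (between /u/ and /p/): no rule targets it → [ɡ].
/p/ (between /ɡ/ and /a/): rule 1 targets it, but not immediately before a stressed vowel → unchanged [p].
/a/ (word-final): rule 2 targets it, but not before a nasal consonant → unchanged [a].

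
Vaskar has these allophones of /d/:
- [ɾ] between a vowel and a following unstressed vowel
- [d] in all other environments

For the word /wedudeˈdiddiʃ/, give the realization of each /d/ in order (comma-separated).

[ɾ], [ɾ], [d], [d], [d]

Occurrence 1 (position 3): between a vowel and a following unstressed vowel → [ɾ].
Occurrence 2 (position 5): between a vowel and a following unstressed vowel → [ɾ].
Occurrence 3 (position 7): no conditioning environment matches → elsewhere allophone [d].
Occurrence 4 (position 9): no conditioning environment matches → elsewhere allophone [d].
Occurrence 5 (position 10): no conditioning environment matches → elsewhere allophone [d].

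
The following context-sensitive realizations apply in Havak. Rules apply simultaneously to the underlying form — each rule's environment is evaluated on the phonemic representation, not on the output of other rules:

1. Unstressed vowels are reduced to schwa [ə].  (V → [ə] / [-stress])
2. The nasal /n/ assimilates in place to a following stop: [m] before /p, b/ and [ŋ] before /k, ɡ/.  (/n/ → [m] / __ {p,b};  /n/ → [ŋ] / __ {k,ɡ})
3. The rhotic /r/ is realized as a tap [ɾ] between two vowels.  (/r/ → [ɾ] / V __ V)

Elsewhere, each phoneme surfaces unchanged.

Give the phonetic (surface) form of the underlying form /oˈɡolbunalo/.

[əˈɡolbənələ]

/o/ (word-initial) occurs in an unstressed syllable → [ə] by rule 1.
/ɡ/ stays [ɡ].
/o/ (between /ɡ/ and /l/) fails the environment for rule 1, so it stays [o].
/l/ stays [l].
/b/ stays [b].
/u/ meets the environment for rule 1 (in an unstressed syllable) → [ə].
/n/ — between /u/ and /a/; rule 2 does not apply here → [n].
Rule 1 applies to /a/ (between /n/ and /l/: in an unstressed syllable) → [ə].
/l/ stays [l].
Rule 1 applies to /o/ (word-final: in an unstressed syllable) → [ə].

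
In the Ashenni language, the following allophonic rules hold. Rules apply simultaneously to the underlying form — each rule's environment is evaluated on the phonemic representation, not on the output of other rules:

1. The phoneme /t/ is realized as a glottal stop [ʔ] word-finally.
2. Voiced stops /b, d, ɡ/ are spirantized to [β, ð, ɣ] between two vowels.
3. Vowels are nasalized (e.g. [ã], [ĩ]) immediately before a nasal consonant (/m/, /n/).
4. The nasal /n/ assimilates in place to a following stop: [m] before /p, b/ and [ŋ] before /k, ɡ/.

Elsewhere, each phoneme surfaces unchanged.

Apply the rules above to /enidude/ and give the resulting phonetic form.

[ẽniðuðe]

Rule 3 applies to /e/ (word-initial: before a nasal consonant) → [ẽ].
/n/ — between /e/ and /i/; rule 4 does not apply here → [n].
/i/ (between /n/ and /d/): rule 3 targets it, but not before a nasal consonant → unchanged [i].
/d/ (between /i/ and /u/): between two vowels, so rule 2 applies → [ð].
/u/ (between /d/ and /d/) is in the target of rule 3 but the environment (before a nasal consonant) is not met → [u].
/d/ meets the environment for rule 2 (between two vowels) → [ð].
/e/ (word-final): rule 3 targets it, but not before a nasal consonant → unchanged [e].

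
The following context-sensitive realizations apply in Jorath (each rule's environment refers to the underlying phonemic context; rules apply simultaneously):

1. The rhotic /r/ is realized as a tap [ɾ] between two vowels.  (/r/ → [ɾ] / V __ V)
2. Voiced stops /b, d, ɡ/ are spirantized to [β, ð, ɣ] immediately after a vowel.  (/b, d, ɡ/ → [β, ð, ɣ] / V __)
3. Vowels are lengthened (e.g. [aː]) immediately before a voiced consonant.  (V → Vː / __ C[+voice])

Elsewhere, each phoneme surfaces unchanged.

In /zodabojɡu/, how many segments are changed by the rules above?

5

Segments that undergo a rule: /o/ → [oː] (rule 3); /d/ → [ð] (rule 2); /a/ → [aː] (rule 3); /b/ → [β] (rule 2); /o/ → [oː] (rule 3).
All other segments surface unchanged.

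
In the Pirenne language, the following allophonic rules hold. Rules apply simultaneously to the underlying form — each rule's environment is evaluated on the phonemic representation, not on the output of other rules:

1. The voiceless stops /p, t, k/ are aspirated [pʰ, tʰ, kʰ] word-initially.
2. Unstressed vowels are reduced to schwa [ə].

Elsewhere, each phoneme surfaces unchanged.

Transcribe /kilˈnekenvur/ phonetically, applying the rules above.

[kʰəlˈnekənvər]

/k/ — word-initial, word-initially — surfaces as [kʰ] (rule 1).
/i/ — between /k/ and /l/, in an unstressed syllable — surfaces as [ə] (rule 2).
/l/ stays [l].
/n/ (between /l/ and /e/): no rule targets it → [n].
/e/ (between /n/ and /k/) is in the target of rule 2 but the environment (in an unstressed syllable) is not met → [e].
/k/ (between /e/ and /e/): rule 1 targets it, but not word-initially → unchanged [k].
/e/ (between /k/ and /n/): in an unstressed syllable, so rule 2 applies → [ə].
/n/ (between /e/ and /v/): no rule targets it → [n].
/v/ stays [v].
/u/ — between /v/ and /r/, in an unstressed syllable — surfaces as [ə] (rule 2).
/r/ stays [r].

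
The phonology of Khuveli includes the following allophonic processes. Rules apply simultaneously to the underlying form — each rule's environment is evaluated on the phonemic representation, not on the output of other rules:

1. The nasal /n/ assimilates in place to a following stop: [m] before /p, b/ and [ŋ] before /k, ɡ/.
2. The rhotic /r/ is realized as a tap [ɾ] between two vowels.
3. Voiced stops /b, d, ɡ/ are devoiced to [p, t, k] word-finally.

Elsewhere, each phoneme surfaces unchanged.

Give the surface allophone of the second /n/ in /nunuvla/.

[n]

/n/ — between /u/ and /u/; rule 1 does not apply here → [n].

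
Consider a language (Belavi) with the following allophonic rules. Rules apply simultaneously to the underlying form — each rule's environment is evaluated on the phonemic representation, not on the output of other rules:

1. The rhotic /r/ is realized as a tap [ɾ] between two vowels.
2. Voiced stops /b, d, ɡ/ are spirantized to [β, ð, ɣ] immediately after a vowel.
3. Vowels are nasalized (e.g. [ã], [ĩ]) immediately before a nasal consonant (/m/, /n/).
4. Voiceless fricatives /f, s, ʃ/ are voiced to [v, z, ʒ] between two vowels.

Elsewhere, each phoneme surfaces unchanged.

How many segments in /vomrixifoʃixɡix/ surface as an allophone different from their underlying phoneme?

Segments that undergo a rule: /o/ → [õ] (rule 3); /f/ → [v] (rule 4); /ʃ/ → [ʒ] (rule 4).
All other segments surface unchanged.

3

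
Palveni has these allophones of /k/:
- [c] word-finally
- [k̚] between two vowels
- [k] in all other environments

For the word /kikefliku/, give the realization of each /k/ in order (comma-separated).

Occurrence 1 (position 1): no conditioning environment matches → elsewhere allophone [k].
Occurrence 2 (position 3): between two vowels → [k̚].
Occurrence 3 (position 8): between two vowels → [k̚].

[k], [k̚], [k̚]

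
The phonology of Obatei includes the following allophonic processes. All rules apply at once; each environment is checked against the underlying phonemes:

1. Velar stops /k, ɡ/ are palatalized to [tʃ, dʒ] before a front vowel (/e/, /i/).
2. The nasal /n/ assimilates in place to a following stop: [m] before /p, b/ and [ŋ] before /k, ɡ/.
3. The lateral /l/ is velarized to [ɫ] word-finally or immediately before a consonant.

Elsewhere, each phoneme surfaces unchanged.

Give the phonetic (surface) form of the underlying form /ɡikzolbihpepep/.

/ɡ/ (word-initial) occurs before a front vowel → [dʒ] by rule 1.
/i/ — not in any rule's target class → [i].
/k/ (between /i/ and /z/) is in the target of rule 1 but the environment (before a front vowel) is not met → [k].
/z/ stays [z].
/o/ stays [o].
/l/ meets the environment for rule 3 (word-finally or immediately before a consonant) → [ɫ].
/b/ (between /l/ and /i/) is unaffected → [b].
/i/ (between /b/ and /h/): no rule targets it → [i].
/h/ (between /i/ and /p/): no rule targets it → [h].
/p/ (between /h/ and /e/): no rule targets it → [p].
/e/ (between /p/ and /p/) is unaffected → [e].
/p/ (between /e/ and /e/) is unaffected → [p].
/e/ — not in any rule's target class → [e].
/p/ (word-final): no rule targets it → [p].

[dʒikzoɫbihpepep]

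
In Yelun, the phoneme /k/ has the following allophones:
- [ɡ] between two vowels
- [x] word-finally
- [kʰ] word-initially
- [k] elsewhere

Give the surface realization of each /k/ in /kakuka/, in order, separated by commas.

Occurrence 1 (position 1): word-initially → [kʰ].
Occurrence 2 (position 3): between two vowels → [ɡ].
Occurrence 3 (position 5): between two vowels → [ɡ].

[kʰ], [ɡ], [ɡ]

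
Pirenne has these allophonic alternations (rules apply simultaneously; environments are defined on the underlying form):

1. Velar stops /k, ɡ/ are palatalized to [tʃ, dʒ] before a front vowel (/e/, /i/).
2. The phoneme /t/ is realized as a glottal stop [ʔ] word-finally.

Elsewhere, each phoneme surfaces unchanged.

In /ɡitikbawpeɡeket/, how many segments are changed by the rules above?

4

Segments that undergo a rule: /ɡ/ → [dʒ] (rule 1); /ɡ/ → [dʒ] (rule 1); /k/ → [tʃ] (rule 1); /t/ → [ʔ] (rule 2).
All other segments surface unchanged.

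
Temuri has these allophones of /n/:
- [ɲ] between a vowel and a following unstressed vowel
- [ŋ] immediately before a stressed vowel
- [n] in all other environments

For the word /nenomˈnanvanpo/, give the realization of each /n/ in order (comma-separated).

[n], [ɲ], [ŋ], [n], [n]

Occurrence 1 (position 1): no conditioning environment matches → elsewhere allophone [n].
Occurrence 2 (position 3): between a vowel and a following unstressed vowel → [ɲ].
Occurrence 3 (position 6): immediately before a stressed vowel → [ŋ].
Occurrence 4 (position 8): no conditioning environment matches → elsewhere allophone [n].
Occurrence 5 (position 11): no conditioning environment matches → elsewhere allophone [n].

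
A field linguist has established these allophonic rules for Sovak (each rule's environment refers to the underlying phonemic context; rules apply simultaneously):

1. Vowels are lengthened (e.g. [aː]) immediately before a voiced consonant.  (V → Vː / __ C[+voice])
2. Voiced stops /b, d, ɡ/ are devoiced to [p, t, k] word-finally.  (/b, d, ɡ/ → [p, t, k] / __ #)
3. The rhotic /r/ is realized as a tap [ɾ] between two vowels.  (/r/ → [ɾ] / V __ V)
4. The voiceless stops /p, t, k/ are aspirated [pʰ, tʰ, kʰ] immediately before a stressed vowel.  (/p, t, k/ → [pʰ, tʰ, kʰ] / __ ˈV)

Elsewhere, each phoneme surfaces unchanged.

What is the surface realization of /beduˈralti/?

/b/ (word-initial) is in the target of rule 2 but the environment (word-finally) is not met → [b].
Rule 1 applies to /e/ (between /b/ and /d/: before a voiced consonant) → [eː].
/d/ (between /e/ and /u/): rule 2 targets it, but not word-finally → unchanged [d].
/u/ (between /d/ and /r/) occurs before a voiced consonant → [uː] by rule 1.
/r/ (between /u/ and /a/): between two vowels, so rule 3 applies → [ɾ].
/a/ — between /r/ and /l/, before a voiced consonant — surfaces as [aː] (rule 1).
/t/ (between /l/ and /i/) is in the target of rule 4 but the environment (immediately before a stressed vowel) is not met → [t].
/i/ (word-final) fails the environment for rule 1, so it stays [i].

[beːduːˈɾaːlti]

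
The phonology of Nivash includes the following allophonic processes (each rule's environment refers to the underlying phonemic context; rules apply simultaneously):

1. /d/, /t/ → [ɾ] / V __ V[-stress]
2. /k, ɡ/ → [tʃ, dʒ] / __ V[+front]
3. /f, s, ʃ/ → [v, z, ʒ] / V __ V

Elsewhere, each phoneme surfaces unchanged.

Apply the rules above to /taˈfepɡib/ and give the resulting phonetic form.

/t/ (word-initial) fails the environment for rule 1, so it stays [t].
Rule 3 applies to /f/ (between /a/ and /e/: between two vowels) → [v].
/ɡ/ meets the environment for rule 2 (before a front vowel) → [dʒ].

[taˈvepdʒib]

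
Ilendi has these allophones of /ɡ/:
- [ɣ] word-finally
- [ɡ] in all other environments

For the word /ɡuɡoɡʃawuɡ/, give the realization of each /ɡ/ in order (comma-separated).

[ɡ], [ɡ], [ɡ], [ɣ]

Occurrence 1 (position 1): no conditioning environment matches → elsewhere allophone [ɡ].
Occurrence 2 (position 3): no conditioning environment matches → elsewhere allophone [ɡ].
Occurrence 3 (position 5): no conditioning environment matches → elsewhere allophone [ɡ].
Occurrence 4 (position 10): word-finally → [ɣ].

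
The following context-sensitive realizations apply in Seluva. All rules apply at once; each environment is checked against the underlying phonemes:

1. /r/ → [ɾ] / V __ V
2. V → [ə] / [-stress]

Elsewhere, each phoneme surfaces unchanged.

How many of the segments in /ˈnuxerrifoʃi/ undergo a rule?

Segments that undergo a rule: /e/ → [ə] (rule 2); /i/ → [ə] (rule 2); /o/ → [ə] (rule 2); /i/ → [ə] (rule 2).
All other segments surface unchanged.

4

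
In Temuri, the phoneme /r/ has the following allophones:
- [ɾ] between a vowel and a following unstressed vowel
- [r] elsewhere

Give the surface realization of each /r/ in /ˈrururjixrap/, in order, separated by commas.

[r], [ɾ], [r], [r]

Occurrence 1 (position 1): no conditioning environment matches → elsewhere allophone [r].
Occurrence 2 (position 3): between a vowel and a following unstressed vowel → [ɾ].
Occurrence 3 (position 5): no conditioning environment matches → elsewhere allophone [r].
Occurrence 4 (position 9): no conditioning environment matches → elsewhere allophone [r].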